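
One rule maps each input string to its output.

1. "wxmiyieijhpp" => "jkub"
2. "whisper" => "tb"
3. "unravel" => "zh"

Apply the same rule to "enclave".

Looking at the pairs, the operation is to keep one character in every 3, starting at position 2 (positions 2nd, 5th, 8th, ...), then shift every letter 12 places forward in the alphabet (wrapping around).
For "enclave", step one produces "na"; step two turns that into "zm".

zm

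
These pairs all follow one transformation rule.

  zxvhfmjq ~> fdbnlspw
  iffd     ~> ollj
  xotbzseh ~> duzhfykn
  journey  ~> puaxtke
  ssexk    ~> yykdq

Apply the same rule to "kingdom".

Looking at the pairs, the operation is to shift every letter 6 places forward in the alphabet (wrapping around).
On "kingdom" that produces "qotmjus".

qotmjus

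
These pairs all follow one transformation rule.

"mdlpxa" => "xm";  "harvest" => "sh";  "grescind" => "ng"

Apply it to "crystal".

The rule is to swap the first and last characters, then keep only the last 2 characters.
Working it through for "crystal": intermediate "lrystac", final "ac".

ac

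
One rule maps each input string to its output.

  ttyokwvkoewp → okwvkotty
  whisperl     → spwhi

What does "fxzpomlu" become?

Rule — delete the last 3 characters, then move the first 3 characters to the end (rotate left by 3).
On "fxzpomlu": the first step gives "fxzpo", and the second then gives "pofxz".

pofxz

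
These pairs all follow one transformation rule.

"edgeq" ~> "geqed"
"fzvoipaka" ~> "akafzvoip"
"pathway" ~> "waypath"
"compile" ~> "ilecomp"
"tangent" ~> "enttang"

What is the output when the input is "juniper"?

perjuni

The pattern: move the last 3 characters to the front (rotate right by 3).
On "juniper" that produces "perjuni".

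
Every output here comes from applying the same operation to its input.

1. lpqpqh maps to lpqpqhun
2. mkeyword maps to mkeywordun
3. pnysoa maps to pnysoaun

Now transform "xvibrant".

xvibrantun

Looking at the pairs, the operation is to append "un".
So "xvibrant" becomes "xvibrantun".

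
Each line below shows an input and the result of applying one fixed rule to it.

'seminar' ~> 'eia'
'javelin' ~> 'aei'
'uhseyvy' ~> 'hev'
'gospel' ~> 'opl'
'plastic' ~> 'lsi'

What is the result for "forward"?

owr

In each case the input is transformed by: keep every other character starting from the second (positions 2nd, 4th, 6th, ...).
For "forward" the result is "owr".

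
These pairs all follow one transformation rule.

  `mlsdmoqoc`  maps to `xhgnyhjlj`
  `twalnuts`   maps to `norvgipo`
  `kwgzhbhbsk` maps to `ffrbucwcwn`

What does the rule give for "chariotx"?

sxcvmdjo

What's happening: move the last character to the front, then shift every letter 5 places backward in the alphabet (wrapping around).
Applying both steps to "chariotx": "xchariot", then "sxcvmdjo".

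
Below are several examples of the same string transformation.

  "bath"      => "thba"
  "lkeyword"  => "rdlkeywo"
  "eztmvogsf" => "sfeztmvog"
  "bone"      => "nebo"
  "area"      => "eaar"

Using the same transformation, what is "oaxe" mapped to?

xeoa

The rule is to move the last 2 characters to the front (rotate right by 2).
On "oaxe" that produces "xeoa".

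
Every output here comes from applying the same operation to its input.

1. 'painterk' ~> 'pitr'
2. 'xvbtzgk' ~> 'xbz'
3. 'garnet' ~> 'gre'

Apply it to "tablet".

tbe

What's happening: delete the last character, then keep every other character starting from the first (positions 1st, 3rd, 5th, ...).
Applying both steps to "tablet": "table", then "tbe".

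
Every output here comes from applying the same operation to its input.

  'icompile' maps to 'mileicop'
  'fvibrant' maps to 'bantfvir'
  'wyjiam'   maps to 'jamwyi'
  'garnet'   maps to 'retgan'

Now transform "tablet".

Rule — swap the front and back halves of the string, then swap the first and last characters.
Applying that to "tablet" gives "bettal".

bettal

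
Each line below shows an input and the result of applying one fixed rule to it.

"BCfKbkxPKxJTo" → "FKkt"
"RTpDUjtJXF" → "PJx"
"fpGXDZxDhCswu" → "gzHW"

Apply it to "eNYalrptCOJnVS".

The pattern: keep one character in every 3, starting at position 3 (positions 3rd, 6th, 9th, ...), then flip the case of every letter.
Starting from "eNYalrptCOJnVS": after the first operation, "YrCn"; after the second, "yRcN".

yRcN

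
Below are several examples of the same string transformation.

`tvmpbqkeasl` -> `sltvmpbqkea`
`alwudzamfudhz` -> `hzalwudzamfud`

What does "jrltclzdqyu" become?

yujrltclzdq

Looking at the pairs, the operation is to move the last 2 characters to the front (rotate right by 2).
On "jrltclzdqyu" that produces "yujrltclzdq".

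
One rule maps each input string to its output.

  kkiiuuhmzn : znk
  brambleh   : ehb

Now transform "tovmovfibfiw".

iwt

The pattern: move the first character to the end, then keep only the last 3 characters.
For "tovmovfibfiw", step one produces "ovmovfibfiwt"; step two turns that into "iwt".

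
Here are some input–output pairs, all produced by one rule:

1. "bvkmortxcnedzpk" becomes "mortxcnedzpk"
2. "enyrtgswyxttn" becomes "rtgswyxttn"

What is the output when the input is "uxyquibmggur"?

What's happening: delete the first 3 characters.
Applying that to "uxyquibmggur" gives "quibmggur".

quibmggur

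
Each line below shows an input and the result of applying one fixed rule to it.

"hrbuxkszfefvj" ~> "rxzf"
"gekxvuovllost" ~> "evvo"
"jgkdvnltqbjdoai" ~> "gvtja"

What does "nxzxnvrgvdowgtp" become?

xngot

The rule is to keep one character in every 3, starting at position 2 (positions 2nd, 5th, 8th, ...).
For "nxzxnvrgvdowgtp" the result is "xngot".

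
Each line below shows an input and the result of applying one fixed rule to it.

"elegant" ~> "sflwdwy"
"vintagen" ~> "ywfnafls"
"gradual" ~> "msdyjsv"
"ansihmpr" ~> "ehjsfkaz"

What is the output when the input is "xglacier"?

Looking at the pairs, the operation is to move the last 3 characters to the front (rotate right by 3), then shift every letter 8 places backward in the alphabet (wrapping around).
Starting from "xglacier": after the first operation, "ierxglac"; after the second, "awjpydsu".

awjpydsu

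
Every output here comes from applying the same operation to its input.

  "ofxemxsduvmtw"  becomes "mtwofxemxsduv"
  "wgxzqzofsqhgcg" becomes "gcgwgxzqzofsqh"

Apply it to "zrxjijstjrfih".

fihzrxjijstjr

Each output is the input with this applied: move the last 3 characters to the front (rotate right by 3).
Applying that to "zrxjijstjrfih" gives "fihzrxjijstjr".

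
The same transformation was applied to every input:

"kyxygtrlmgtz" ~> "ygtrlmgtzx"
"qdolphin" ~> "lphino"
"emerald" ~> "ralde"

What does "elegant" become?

In each case the input is transformed by: delete the first 2 characters, then move the first character to the end.
Applying both steps to "elegant": "egant", then "gante".

gante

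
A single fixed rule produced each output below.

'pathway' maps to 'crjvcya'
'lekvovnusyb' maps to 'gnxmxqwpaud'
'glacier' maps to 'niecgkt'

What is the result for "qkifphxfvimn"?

mshkjrhzkxpo

In each case the input is transformed by: shift every letter 2 places forward in the alphabet (wrapping around), then swap each adjacent pair of characters (1↔2, 3↔4, ...).
"qkifphxfvimn" → "smkhrjzhxkop" → "mshkjrhzkxpo".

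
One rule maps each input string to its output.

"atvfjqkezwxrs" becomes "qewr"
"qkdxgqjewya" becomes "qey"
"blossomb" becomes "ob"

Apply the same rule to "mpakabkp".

What's happening: keep every other character starting from the second (positions 2nd, 4th, 6th, ...), then delete the first 2 characters.
For "mpakabkp", step one produces "pkbp"; step two turns that into "bp".

bp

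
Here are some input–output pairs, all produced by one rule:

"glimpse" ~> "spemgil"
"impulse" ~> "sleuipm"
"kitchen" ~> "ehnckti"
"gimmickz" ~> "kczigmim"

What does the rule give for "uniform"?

romfuin

Looking at the pairs, the operation is to move the last 2 characters to the front (rotate right by 2), then take characters alternately from the front and the back (1st, last, 2nd, 2nd-last, ...).
"uniform" → "romfuin".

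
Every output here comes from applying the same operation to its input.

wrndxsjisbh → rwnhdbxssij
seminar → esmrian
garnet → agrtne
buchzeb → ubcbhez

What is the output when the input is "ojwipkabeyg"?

The pattern: move the first character to the end, then take characters alternately from the front and the back (1st, last, 2nd, 2nd-last, ...).
So "ojwipkabeyg" becomes "jowgiypekba".
(Check on "garnet": → "arnetg" → "agrtne" ✓)

jowgiypekba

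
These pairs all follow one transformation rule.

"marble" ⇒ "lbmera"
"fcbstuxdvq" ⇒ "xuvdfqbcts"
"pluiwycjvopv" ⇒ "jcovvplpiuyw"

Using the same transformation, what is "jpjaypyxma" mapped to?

ypmxjajpya

The rule is to swap the front and back halves of the string, then swap each adjacent pair of characters (1↔2, 3↔4, ...).
Working it through for "jpjaypyxma": intermediate "pyxmajpjay", final "ypmxjajpya".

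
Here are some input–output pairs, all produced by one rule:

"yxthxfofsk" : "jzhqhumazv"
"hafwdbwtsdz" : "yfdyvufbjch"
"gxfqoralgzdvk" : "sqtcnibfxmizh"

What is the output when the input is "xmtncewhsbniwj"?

What's happening: shift every letter 2 places forward in the alphabet (wrapping around), then move the first 3 characters to the end (rotate left by 3).
Applying that to "xmtncewhsbniwj" gives "pegyjudpkylzov".
(Check on "gxfqoralgzdvk": → "izhsqtcnibfxm" → "sqtcnibfxmizh" ✓)

pegyjudpkylzov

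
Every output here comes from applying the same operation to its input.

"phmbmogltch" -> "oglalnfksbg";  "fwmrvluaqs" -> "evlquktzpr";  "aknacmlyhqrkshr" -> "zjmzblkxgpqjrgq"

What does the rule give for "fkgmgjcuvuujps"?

ejflfibtuttior

The transformation: shift every letter 1 place backward in the alphabet (wrapping around).
Doing the same to "fkgmgjcuvuujps": "ejflfibtuttior".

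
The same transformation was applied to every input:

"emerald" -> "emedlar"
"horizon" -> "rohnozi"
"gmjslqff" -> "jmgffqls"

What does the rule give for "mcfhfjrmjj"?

Rule — move the first 3 characters to the end (rotate left by 3), then reverse the string.
On "mcfhfjrmjj": the first step gives "hfjrmjjmcf", and the second then gives "fcmjjmrjfh".

fcmjjmrjfh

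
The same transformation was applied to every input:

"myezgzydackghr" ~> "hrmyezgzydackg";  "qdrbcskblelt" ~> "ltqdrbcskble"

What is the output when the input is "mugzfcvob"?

Each output is the input with this applied: move the last 2 characters to the front (rotate right by 2).
On "mugzfcvob" that produces "obmugzfcv".

obmugzfcv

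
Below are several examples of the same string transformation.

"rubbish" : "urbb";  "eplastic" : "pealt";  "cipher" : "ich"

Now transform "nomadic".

onam

In each case the input is transformed by: swap each adjacent pair of characters (1↔2, 3↔4, ...), then delete the last 3 characters.
On "nomadic": the first step gives "onamidc", and the second then gives "onam".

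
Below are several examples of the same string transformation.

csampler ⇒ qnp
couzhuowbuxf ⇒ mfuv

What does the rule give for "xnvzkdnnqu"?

lil

Each output is the input with this applied: shift every letter 2 places backward in the alphabet (wrapping around), then keep one character in every 3, starting at position 2 (positions 2nd, 5th, 8th, ...).
Applying both steps to "xnvzkdnnqu": "vltxibllos", then "lil".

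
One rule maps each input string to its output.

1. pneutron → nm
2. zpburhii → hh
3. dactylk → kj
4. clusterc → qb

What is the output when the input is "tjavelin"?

Rule — shift every letter 1 place backward in the alphabet (wrapping around), then keep only the last 2 characters.
"tjavelin" → "sizudkhm" → "hm".

hm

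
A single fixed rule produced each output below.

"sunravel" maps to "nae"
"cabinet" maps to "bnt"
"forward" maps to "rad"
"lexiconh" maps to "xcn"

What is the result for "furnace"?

The rule is to delete the first 2 characters, then keep every other character starting from the first (positions 1st, 3rd, 5th, ...).
Starting from "furnace": after the first operation, "rnace"; after the second, "rae".

rae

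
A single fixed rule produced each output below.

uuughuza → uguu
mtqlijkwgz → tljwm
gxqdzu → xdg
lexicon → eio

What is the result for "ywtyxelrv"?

wyer

Looking at the pairs, the operation is to swap the first and last characters, then keep every other character starting from the second (positions 2nd, 4th, 6th, ...).
Working it through for "ywtyxelrv": intermediate "vwtyxelry", final "wyer".
(Check on "lexicon": → "nexicol" → "eio" ✓)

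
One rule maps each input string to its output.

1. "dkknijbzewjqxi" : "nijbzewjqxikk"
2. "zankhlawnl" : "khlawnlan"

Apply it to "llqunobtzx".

The pattern: delete the first character, then move the first 2 characters to the end (rotate left by 2).
On "llqunobtzx": the first step gives "lqunobtzx", and the second then gives "unobtzxlq".

unobtzxlq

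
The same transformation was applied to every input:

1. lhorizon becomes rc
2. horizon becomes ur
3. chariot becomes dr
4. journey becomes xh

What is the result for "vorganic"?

uq

The rule is to keep one character in every 3, starting at position 3 (positions 3rd, 6th, 9th, ...), then shift every letter 3 places forward in the alphabet (wrapping around).
Starting from "vorganic": after the first operation, "rn"; after the second, "uq".
(Check on "lhorizon": → "oz" → "rc" ✓)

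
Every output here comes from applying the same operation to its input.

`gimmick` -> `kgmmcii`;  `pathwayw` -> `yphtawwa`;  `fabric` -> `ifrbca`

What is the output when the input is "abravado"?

What's happening: swap each adjacent pair of characters (1↔2, 3↔4, ...), then swap the first and last characters.
Working it through for "abravado": intermediate "baaravod", final "daaravob".

daaravob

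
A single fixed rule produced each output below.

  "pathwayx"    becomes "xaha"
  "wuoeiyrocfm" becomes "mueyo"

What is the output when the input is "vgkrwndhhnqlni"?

In each case the input is transformed by: move the last 2 characters to the front (rotate right by 2), then keep every other character starting from the second (positions 2nd, 4th, 6th, ...).
Applying both steps to "vgkrwndhhnqlni": "nivgkrwndhhnql", then "igrnhnl".

igrnhnl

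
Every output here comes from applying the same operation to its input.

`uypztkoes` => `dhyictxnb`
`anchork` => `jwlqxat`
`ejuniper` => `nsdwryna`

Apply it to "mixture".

vrgcdan

What's happening: shift every letter 9 places forward in the alphabet (wrapping around).
Applying that to "mixture" gives "vrgcdan".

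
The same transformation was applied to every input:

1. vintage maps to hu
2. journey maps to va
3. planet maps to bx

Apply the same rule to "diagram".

pu

What's happening: shift every letter 12 places forward in the alphabet (wrapping around), then keep only the first 2 characters.
On "diagram": the first step gives "pumsdmy", and the second then gives "pu".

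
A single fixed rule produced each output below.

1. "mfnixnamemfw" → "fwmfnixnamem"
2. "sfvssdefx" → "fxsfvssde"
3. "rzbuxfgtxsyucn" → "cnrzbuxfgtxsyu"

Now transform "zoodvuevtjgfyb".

The rule is to move the last 2 characters to the front (rotate right by 2).
So "zoodvuevtjgfyb" becomes "ybzoodvuevtjgf".

ybzoodvuevtjgf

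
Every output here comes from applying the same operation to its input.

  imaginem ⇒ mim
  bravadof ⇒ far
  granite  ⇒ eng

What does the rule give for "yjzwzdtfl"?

What's happening: reverse the string, then keep one character in every 3, starting at position 1 (positions 1st, 4th, 7th, ...).
"yjzwzdtfl" → "ldz".

ldz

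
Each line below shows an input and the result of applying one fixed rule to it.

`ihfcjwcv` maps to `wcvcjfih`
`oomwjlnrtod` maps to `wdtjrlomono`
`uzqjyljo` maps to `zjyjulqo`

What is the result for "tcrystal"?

Rule — sort the characters into reverse alphabetical order, then take characters alternately from the front and the back (1st, last, 2nd, 2nd-last, ...).
Applying both steps to "tcrystal": "yttsrlca", then "yatctlsr".

yatctlsr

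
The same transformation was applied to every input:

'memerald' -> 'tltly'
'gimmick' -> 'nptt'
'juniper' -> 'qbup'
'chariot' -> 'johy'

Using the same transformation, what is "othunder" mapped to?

vaobu

The transformation: shift every letter 7 places forward in the alphabet (wrapping around), then delete the last 3 characters.
"othunder" → "vaobukly" → "vaobu".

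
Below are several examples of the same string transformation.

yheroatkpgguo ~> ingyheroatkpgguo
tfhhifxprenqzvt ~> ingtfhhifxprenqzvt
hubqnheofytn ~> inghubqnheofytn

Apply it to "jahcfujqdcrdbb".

ingjahcfujqdcrdbb

Rule — prepend "ing".
So "jahcfujqdcrdbb" becomes "ingjahcfujqdcrdbb".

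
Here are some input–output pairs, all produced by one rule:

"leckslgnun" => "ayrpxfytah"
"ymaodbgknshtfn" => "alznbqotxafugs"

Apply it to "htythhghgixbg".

tuglguututvko

The rule is to shift every letter 13 places forward in the alphabet (wrapping around) — i.e. ROT13, then move the last character to the front.
Working it through for "htythhghgixbg": intermediate "uglguututvkot", final "tuglguututvko".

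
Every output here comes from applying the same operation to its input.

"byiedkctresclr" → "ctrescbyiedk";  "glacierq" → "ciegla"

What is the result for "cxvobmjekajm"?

In each case the input is transformed by: delete the last 2 characters, then swap the front and back halves of the string.
"cxvobmjekajm" → "cxvobmjeka" → "mjekacxvob".

mjekacxvob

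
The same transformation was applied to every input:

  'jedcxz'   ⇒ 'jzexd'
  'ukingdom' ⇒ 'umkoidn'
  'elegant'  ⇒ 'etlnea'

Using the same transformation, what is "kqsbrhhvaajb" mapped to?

kbqjsabarvh

The transformation: take characters alternately from the front and the back (1st, last, 2nd, 2nd-last, ...), then delete the last character.
On "kqsbrhhvaajb" that produces "kbqjsabarvh".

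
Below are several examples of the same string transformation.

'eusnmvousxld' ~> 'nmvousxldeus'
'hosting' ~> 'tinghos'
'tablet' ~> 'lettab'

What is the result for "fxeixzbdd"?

ixzbddfxe

What's happening: move the first 3 characters to the end (rotate left by 3).
Applying that to "fxeixzbdd" gives "ixzbddfxe".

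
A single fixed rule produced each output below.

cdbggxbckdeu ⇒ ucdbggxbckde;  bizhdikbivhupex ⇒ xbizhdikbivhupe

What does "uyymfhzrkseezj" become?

juyymfhzrkseez

What's happening: move the last character to the front.
So "uyymfhzrkseezj" becomes "juyymfhzrkseez".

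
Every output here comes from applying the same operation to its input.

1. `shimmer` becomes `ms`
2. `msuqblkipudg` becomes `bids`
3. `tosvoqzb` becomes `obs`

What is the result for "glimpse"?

pg

The pattern: move the first 3 characters to the end (rotate left by 3), then keep one character in every 3, starting at position 2 (positions 2nd, 5th, 8th, ...).
Starting from "glimpse": after the first operation, "mpsegli"; after the second, "pg".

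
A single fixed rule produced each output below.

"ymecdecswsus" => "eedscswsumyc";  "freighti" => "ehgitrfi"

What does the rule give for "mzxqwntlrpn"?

xnwltprnzmq

Each output is the input with this applied: swap each adjacent pair of characters (1↔2, 3↔4, ...), then move the first 3 characters to the end (rotate left by 3).
Working it through for "mzxqwntlrpn": intermediate "zmqxnwltprn", final "xnwltprnzmq".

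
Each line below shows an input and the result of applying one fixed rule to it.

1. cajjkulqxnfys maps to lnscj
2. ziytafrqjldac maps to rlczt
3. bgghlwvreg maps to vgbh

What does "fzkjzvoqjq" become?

Each output is the input with this applied: keep one character in every 3, starting at position 1 (positions 1st, 4th, 7th, ...), then move the first 2 characters to the end (rotate left by 2).
"fzkjzvoqjq" → "fjoq" → "oqfj".

oqfj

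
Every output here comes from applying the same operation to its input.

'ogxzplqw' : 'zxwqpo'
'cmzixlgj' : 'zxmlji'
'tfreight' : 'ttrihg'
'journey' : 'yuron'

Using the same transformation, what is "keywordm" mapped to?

Rule — sort the characters into reverse alphabetical order, then delete the last 2 characters.
Working it through for "keywordm": intermediate "ywromked", final "ywromk".

ywromk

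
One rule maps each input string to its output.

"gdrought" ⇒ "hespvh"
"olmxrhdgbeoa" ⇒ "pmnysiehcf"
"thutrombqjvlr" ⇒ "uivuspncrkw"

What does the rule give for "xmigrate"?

Rule — delete the last 2 characters, then shift every letter 1 place forward in the alphabet (wrapping around).
Applying both steps to "xmigrate": "xmigra", then "ynjhsb".

ynjhsb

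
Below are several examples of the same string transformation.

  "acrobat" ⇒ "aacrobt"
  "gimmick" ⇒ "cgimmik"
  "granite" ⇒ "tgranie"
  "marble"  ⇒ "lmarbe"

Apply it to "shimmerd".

The pattern: move the last character to the front, then swap the first and last characters.
For "shimmerd" the result is "rshimmed".

rshimmed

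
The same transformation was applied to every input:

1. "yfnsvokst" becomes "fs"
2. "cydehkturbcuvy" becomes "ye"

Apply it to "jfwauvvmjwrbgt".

fa

The rule is to keep every other character starting from the second (positions 2nd, 4th, 6th, ...), then keep only the first 2 characters.
Working it through for "jfwauvvmjwrbgt": intermediate "favmwbt", final "fa".
(Check on "cydehkturbcuvy": → "yekubuy" → "ye" ✓)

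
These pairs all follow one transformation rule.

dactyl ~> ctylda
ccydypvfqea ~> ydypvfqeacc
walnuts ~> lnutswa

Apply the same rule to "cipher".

pherci

Looking at the pairs, the operation is to move the first 2 characters to the end (rotate left by 2).
For "cipher" the result is "pherci".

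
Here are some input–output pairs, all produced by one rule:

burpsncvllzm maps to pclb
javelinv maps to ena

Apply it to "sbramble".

The transformation: move the first 3 characters to the end (rotate left by 3), then keep one character in every 3, starting at position 1 (positions 1st, 4th, 7th, ...).
For "sbramble", step one produces "amblesbr"; step two turns that into "alb".

alb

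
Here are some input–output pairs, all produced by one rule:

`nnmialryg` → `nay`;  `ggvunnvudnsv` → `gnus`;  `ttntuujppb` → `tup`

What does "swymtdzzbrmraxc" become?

The pattern: keep one character in every 3, starting at position 2 (positions 2nd, 5th, 8th, ...).
"swymtdzzbrmraxc" → "wtzmx".

wtzmx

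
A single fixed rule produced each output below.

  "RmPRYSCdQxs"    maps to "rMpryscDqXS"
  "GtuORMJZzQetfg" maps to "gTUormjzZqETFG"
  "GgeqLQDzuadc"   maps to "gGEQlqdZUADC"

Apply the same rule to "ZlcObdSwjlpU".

zLCoBDsWJLPu

Looking at the pairs, the operation is to flip the case of every letter.
Doing the same to "ZlcObdSwjlpU": "zLCoBDsWJLPu".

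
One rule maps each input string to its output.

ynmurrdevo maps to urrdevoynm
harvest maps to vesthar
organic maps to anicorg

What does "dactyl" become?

tyldac

The transformation: move the first 3 characters to the end (rotate left by 3).
On "dactyl" that produces "tyldac".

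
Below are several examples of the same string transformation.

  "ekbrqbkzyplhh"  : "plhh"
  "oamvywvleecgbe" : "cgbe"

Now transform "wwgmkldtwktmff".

tmff

What's happening: keep only the last 4 characters.
Applying that to "wwgmkldtwktmff" gives "tmff".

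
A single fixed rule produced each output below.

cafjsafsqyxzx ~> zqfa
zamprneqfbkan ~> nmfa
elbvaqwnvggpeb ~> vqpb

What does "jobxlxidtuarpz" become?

xtrb

Each output is the input with this applied: keep one character in every 3, starting at position 3 (positions 3rd, 6th, 9th, ...), then sort the characters into reverse alphabetical order.
"jobxlxidtuarpz" → "bxtr" → "xtrb".
(Check on "zamprneqfbkan": → "mnfa" → "nmfa" ✓)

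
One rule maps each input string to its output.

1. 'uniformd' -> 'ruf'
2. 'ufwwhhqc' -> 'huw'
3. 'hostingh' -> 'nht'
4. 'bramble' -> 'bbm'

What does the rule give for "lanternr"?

rlt

The pattern: move the last 3 characters to the front (rotate right by 3), then keep one character in every 3, starting at position 1 (positions 1st, 4th, 7th, ...).
On "lanternr": the first step gives "rnrlante", and the second then gives "rlt".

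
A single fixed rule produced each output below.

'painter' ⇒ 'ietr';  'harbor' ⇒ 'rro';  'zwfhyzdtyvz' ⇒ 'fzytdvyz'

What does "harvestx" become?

rsext

The transformation: swap each adjacent pair of characters (1↔2, 3↔4, ...), then delete the first 3 characters.
Starting from "harvestx": after the first operation, "ahvrsext"; after the second, "rsext".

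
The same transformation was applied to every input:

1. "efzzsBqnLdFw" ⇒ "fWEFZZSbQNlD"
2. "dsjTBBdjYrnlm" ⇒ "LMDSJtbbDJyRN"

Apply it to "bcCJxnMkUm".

The pattern: move the last 2 characters to the front (rotate right by 2), then flip the case of every letter.
For "bcCJxnMkUm", step one produces "UmbcCJxnMk"; step two turns that into "uMBCcjXNmK".

uMBCcjXNmK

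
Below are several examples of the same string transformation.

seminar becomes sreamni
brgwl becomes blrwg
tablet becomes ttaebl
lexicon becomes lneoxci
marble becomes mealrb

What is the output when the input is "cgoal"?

Looking at the pairs, the operation is to take characters alternately from the front and the back (1st, last, 2nd, 2nd-last, ...).
On "cgoal" that produces "clgao".

clgao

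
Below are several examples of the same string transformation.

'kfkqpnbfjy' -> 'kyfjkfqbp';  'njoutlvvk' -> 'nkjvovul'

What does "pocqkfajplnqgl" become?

plogcqqnklfpa

Each output is the input with this applied: take characters alternately from the front and the back (1st, last, 2nd, 2nd-last, ...), then delete the last character.
Working it through for "pocqkfajplnqgl": intermediate "plogcqqnklfpaj", final "plogcqqnklfpa".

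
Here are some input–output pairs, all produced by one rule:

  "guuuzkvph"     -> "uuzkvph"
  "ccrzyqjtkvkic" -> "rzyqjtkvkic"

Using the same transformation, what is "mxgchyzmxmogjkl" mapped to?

gchyzmxmogjkl

The transformation: delete the first 2 characters.
So "mxgchyzmxmogjkl" becomes "gchyzmxmogjkl".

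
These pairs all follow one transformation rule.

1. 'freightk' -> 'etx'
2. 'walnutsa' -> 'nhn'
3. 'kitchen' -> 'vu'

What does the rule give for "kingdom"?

vq

Looking at the pairs, the operation is to keep one character in every 3, starting at position 2 (positions 2nd, 5th, 8th, ...), then shift every letter 13 places forward in the alphabet (wrapping around) — i.e. ROT13.
Applying both steps to "kingdom": "id", then "vq".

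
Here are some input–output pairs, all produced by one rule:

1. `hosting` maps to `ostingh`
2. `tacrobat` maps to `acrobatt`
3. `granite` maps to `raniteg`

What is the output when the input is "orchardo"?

The pattern: move the first character to the end.
On "orchardo" that produces "rchardoo".

rchardoo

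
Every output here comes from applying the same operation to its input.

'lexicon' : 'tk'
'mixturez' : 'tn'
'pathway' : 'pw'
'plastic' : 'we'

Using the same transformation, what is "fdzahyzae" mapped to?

vua

In each case the input is transformed by: shift every letter 4 places backward in the alphabet (wrapping around), then keep one character in every 3, starting at position 3 (positions 3rd, 6th, 9th, ...).
Doing the same to "fdzahyzae": "vua".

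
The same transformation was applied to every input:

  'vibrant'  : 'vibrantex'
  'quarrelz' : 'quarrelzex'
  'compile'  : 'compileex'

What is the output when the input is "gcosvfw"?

The rule is to append "ex".
"gcosvfw" → "gcosvfwex".

gcosvfwex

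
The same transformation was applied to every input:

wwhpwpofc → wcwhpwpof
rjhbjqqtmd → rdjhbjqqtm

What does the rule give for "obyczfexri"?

oibyczfexr

Each output is the input with this applied: swap the first and last characters, then move the last character to the front.
For "obyczfexri", step one produces "ibyczfexro"; step two turns that into "oibyczfexr".
(Check on "rjhbjqqtmd": → "djhbjqqtmr" → "rdjhbjqqtm" ✓)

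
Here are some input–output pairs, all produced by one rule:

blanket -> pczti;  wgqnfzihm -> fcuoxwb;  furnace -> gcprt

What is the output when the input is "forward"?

The rule is to shift every letter 11 places backward in the alphabet (wrapping around), then delete the first 2 characters.
Doing the same to "forward": "glpgs".

glpgs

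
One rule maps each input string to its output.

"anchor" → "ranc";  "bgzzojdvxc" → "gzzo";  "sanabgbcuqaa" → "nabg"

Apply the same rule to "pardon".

npar

In each case the input is transformed by: swap the front and back halves of the string, then keep only the last 4 characters.
Working it through for "pardon": intermediate "donpar", final "npar".
(Check on "sanabgbcuqaa": → "bcuqaasanabg" → "nabg" ✓)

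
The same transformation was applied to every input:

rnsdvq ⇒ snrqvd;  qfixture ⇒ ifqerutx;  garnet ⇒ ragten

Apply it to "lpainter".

aplretni

In each case the input is transformed by: move the first 3 characters to the end (rotate left by 3), then reverse the string.
For "lpainter", step one produces "interlpa"; step two turns that into "aplretni".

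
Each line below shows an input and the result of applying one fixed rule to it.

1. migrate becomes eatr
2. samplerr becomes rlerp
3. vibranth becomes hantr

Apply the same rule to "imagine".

eing

Rule — delete the first 3 characters, then swap the first and last characters.
So "imagine" becomes "eing".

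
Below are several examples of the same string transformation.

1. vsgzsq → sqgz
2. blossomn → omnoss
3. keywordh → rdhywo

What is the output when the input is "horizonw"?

onwriz

The rule is to delete the first 2 characters, then swap the front and back halves of the string.
"horizonw" → "rizonw" → "onwriz".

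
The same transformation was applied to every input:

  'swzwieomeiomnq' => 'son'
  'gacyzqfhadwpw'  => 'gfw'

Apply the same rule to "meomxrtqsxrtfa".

mtf

Each output is the input with this applied: keep one character in every 3, starting at position 1 (positions 1st, 4th, 7th, ...), then keep every other character starting from the first (positions 1st, 3rd, 5th, ...).
"meomxrtqsxrtfa" → "mmtxf" → "mtf".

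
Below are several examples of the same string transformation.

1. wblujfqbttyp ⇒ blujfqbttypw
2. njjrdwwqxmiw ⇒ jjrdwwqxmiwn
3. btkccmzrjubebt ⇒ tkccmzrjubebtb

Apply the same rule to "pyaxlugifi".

In each case the input is transformed by: move the first character to the end.
For "pyaxlugifi" the result is "yaxlugifip".

yaxlugifip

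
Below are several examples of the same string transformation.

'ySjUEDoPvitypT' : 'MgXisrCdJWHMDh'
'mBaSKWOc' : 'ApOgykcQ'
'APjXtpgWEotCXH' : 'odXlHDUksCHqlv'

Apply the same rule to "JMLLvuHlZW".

xazzJIvZnk

In each case the input is transformed by: flip the case of every letter, then shift every letter 12 places backward in the alphabet (wrapping around).
Starting from "JMLLvuHlZW": after the first operation, "jmllVUhLzw"; after the second, "xazzJIvZnk".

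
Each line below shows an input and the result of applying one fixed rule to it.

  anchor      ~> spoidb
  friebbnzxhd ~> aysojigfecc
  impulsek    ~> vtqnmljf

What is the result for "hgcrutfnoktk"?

vuuspollihgd

Each output is the input with this applied: sort the characters into reverse alphabetical order, then shift every letter 1 place forward in the alphabet (wrapping around).
On "hgcrutfnoktk": the first step gives "uttronkkhgfc", and the second then gives "vuuspollihgd".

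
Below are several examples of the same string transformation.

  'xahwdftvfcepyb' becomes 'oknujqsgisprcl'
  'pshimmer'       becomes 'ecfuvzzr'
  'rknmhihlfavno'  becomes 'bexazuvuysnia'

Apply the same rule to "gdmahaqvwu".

htqznundij

The transformation: move the last character to the front, then shift every letter 13 places forward in the alphabet (wrapping around) — i.e. ROT13.
On "gdmahaqvwu" that produces "htqznundij".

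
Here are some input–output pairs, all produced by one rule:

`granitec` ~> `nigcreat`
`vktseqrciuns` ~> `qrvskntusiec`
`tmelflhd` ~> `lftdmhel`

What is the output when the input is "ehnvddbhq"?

The transformation: take characters alternately from the front and the back (1st, last, 2nd, 2nd-last, ...), then move the last 2 characters to the front (rotate right by 2).
"ehnvddbhq" → "eqhhnbvdd" → "ddeqhhnbv".
(Check on "vktseqrciuns": → "vskntusiecqr" → "qrvskntusiec" ✓)

ddeqhhnbv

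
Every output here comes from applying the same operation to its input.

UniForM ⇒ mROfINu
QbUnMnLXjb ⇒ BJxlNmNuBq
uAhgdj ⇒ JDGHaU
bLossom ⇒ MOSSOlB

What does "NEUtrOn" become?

The pattern: reverse the string, then flip the case of every letter.
Doing the same to "NEUtrOn": "NoRTuen".

NoRTuen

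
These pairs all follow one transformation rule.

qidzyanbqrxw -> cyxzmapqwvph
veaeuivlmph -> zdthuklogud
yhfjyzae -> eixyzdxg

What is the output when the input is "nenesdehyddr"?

mdrcdgxccqmd

The transformation: move the first 2 characters to the end (rotate left by 2), then shift every letter 1 place backward in the alphabet (wrapping around).
On "nenesdehyddr" that produces "mdrcdgxccqmd".
(Check on "qidzyanbqrxw": → "dzyanbqrxwqi" → "cyxzmapqwvph" ✓)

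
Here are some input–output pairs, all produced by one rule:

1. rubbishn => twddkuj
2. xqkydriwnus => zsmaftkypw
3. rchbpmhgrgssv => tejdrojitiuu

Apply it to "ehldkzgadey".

gjnfmbicfg

Each output is the input with this applied: delete the last character, then shift every letter 2 places forward in the alphabet (wrapping around).
For "ehldkzgadey", step one produces "ehldkzgade"; step two turns that into "gjnfmbicfg".
(Check on "xqkydriwnus": → "xqkydriwnu" → "zsmaftkypw" ✓)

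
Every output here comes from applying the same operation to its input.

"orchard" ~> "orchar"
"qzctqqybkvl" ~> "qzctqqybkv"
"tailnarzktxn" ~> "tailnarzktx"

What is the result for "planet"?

plane

The pattern: delete the last character.
So "planet" becomes "plane".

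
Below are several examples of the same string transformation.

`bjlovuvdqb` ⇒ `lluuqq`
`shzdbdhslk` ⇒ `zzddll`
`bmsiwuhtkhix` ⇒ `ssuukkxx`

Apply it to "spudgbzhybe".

Each output is the input with this applied: keep one character in every 3, starting at position 3 (positions 3rd, 6th, 9th, ...), then double every character.
On "spudgbzhybe": the first step gives "uby", and the second then gives "uubbyy".
(Check on "bmsiwuhtkhix": → "sukx" → "ssuukkxx" ✓)

uubbyy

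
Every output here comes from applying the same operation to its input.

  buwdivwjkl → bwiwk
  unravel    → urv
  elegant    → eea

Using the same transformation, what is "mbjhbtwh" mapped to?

The rule is to move the last character to the front, then keep every other character starting from the second (positions 2nd, 4th, 6th, ...).
For "mbjhbtwh" the result is "mjbw".

mjbw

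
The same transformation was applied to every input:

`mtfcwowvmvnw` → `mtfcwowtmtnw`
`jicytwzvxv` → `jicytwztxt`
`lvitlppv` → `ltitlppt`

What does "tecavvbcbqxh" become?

tecattbcbqxh

The pattern: replace every "v" with "t".
So "tecavvbcbqxh" becomes "tecattbcbqxh".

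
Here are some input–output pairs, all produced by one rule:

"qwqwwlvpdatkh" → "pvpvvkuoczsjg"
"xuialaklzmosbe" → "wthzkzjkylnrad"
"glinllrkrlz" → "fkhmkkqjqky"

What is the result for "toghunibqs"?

In each case the input is transformed by: shift every letter 1 place backward in the alphabet (wrapping around).
For "toghunibqs" the result is "snfgtmhapr".

snfgtmhapr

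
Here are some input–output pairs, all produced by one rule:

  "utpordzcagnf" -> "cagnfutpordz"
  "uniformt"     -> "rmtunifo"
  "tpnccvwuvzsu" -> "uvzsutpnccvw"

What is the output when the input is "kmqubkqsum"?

The transformation: swap the front and back halves of the string, then move the first character to the end.
For "kmqubkqsum", step one produces "kqsumkmqub"; step two turns that into "qsumkmqubk".

qsumkmqubk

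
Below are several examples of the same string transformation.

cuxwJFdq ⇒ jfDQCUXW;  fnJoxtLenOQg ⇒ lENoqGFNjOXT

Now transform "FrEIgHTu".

GhtUfRei

The rule is to flip the case of every letter, then swap the front and back halves of the string.
For "FrEIgHTu", step one produces "fReiGhtU"; step two turns that into "GhtUfRei".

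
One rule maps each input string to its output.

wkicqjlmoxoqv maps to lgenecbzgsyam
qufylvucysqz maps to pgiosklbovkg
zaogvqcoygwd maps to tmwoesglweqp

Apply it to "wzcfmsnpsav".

lqifdicvspm

What's happening: shift every letter 10 places backward in the alphabet (wrapping around), then reverse the string.
Starting from "wzcfmsnpsav": after the first operation, "mpsvcidfiql"; after the second, "lqifdicvspm".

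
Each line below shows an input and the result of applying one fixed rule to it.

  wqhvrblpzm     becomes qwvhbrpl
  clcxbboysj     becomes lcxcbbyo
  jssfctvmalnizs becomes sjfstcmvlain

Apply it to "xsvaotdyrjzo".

sxavtoydjr

The rule is to delete the last 2 characters, then swap each adjacent pair of characters (1↔2, 3↔4, ...).
For "xsvaotdyrjzo" the result is "sxavtoydjr".
(Check on "wqhvrblpzm": → "wqhvrblp" → "qwvhbrpl" ✓)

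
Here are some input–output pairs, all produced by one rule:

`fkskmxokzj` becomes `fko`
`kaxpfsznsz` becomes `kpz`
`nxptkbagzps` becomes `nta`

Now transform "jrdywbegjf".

jye

The rule is to delete the last 3 characters, then keep one character in every 3, starting at position 1 (positions 1st, 4th, 7th, ...).
For "jrdywbegjf", step one produces "jrdywbe"; step two turns that into "jye".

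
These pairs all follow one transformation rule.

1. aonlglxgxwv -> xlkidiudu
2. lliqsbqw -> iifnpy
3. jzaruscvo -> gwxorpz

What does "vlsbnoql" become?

sipykl

The transformation: shift every letter 3 places backward in the alphabet (wrapping around), then delete the last 2 characters.
For "vlsbnoql", step one produces "sipyklni"; step two turns that into "sipykl".
(Check on "jzaruscvo": → "gwxorpzsl" → "gwxorpz" ✓)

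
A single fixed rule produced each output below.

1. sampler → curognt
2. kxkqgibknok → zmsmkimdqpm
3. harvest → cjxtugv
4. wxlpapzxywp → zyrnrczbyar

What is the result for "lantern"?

Each output is the input with this applied: shift every letter 2 places forward in the alphabet (wrapping around), then swap each adjacent pair of characters (1↔2, 3↔4, ...).
Doing the same to "lantern": "cnvptgp".

cnvptgp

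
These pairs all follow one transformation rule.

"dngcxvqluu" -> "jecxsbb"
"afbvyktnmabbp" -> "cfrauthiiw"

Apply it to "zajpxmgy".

wetnf

The rule is to shift every letter 7 places forward in the alphabet (wrapping around), then delete the first 3 characters.
For "zajpxmgy", step one produces "ghqwetnf"; step two turns that into "wetnf".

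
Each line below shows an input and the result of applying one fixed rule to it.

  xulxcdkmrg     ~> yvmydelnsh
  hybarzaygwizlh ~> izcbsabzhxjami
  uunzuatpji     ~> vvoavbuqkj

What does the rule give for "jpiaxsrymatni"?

In each case the input is transformed by: shift every letter 1 place forward in the alphabet (wrapping around).
Doing the same to "jpiaxsrymatni": "kqjbytsznbuoj".

kqjbytsznbuoj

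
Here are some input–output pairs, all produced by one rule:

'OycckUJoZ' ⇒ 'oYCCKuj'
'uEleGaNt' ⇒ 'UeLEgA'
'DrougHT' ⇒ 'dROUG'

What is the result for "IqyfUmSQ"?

iQYFuM

Rule — delete the last 2 characters, then flip the case of every letter.
On "IqyfUmSQ" that produces "iQYFuM".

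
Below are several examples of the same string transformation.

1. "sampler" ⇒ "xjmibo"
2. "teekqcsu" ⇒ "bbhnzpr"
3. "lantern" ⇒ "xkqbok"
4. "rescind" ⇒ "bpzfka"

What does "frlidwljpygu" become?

What's happening: shift every letter 3 places backward in the alphabet (wrapping around), then delete the first character.
On "frlidwljpygu": the first step gives "coifatigmvdr", and the second then gives "oifatigmvdr".

oifatigmvdr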